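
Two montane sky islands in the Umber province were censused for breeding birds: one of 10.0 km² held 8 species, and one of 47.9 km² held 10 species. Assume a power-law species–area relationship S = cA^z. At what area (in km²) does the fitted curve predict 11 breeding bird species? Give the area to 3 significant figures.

93.5 km²

z = ln(10/8) / ln(47.9/10) = 0.2231 / 1.5665 = 0.1424
c = 8 / 10^0.1424 = 8 / 1.388 = 5.763
A = (11/5.763)^(1/0.1424) ⇒ ln A = ln(1.909)/0.1424 = 4.5382
A = e^4.5382 ≈ 93.52 km²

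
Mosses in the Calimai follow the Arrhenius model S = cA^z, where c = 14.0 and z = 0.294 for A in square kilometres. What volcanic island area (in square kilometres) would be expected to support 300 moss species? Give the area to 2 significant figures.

34000 square kilometres

300 = 14 × A^0.294  ⇒  A^0.294 = 300/14 = 21.43
ln A = ln(21.43) / 0.294 = 3.0647 / 0.294 = 10.4242
A = e^10.4242 ≈ 33666 square kilometres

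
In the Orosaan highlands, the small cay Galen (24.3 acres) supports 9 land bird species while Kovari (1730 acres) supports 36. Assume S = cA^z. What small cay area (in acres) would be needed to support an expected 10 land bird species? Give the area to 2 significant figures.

z = ln(36/9) / ln(1730/24.3) = 1.3863 / 4.2654 = 0.3250
c = 9 / 24.3^0.3250 = 9 / 2.821 = 3.191
A = (10/3.191)^(1/0.3250) ⇒ ln A = ln(3.134)/0.3250 = 3.5147
A = e^3.5147 ≈ 33.6 acres

34 acres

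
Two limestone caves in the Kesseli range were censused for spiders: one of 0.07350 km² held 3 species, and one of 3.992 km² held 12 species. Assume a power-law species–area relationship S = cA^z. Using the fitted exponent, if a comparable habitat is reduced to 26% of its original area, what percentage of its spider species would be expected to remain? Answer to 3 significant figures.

62.7%

z = ln(12/3) / ln(3.992/0.0735) = 1.3863 / 3.9948 = 0.3470
S_new/S_old = (A_new/A_old)^z = 0.26^0.3470 = exp(0.3470 × -1.3471) = 0.6266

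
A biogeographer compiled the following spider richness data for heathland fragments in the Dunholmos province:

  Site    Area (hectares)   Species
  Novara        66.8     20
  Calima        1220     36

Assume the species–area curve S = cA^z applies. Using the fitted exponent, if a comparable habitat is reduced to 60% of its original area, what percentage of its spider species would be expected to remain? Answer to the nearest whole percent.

90%

z = ln(36/20) / ln(1220/66.8) = 0.5878 / 2.9049 = 0.2023
S_new/S_old = (A_new/A_old)^z = 0.6^0.2023 = exp(0.2023 × -0.5108) = 0.9018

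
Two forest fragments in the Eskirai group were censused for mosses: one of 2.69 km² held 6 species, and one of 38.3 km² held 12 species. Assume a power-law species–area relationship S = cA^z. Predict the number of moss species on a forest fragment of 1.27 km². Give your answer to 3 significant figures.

4.93

z = ln(12/6) / ln(38.3/2.69) = 0.6931 / 2.6559 = 0.2610
c = 6 / 2.69^0.2610 = 6 / 1.295 = 4.634
S₃ = 4.634 × 1.27^0.2610 = 4.634 × 1.064 ≈ 4.933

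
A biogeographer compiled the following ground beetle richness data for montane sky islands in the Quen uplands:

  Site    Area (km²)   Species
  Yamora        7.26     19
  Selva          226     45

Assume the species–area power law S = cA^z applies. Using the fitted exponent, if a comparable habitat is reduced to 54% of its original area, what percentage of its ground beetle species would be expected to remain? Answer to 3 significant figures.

85.7%

z = ln(45/19) / ln(226/7.26) = 0.8622 / 3.4382 = 0.2508
S_new/S_old = (A_new/A_old)^z = 0.54^0.2508 = exp(0.2508 × -0.6162) = 0.8568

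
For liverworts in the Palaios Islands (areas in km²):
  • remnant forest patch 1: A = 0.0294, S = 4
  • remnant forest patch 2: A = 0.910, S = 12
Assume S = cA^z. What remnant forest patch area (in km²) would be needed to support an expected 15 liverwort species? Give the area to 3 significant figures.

1.83 km²

z = ln(12/4) / ln(0.91/0.0294) = 1.0986 / 3.4324 = 0.3201
c = 4 / 0.0294^0.3201 = 4 / 0.3234 = 12.37
A = (15/12.37)^(1/0.3201) ⇒ ln A = ln(1.213)/0.3201 = 0.6029
A = e^0.6029 ≈ 1.827 km²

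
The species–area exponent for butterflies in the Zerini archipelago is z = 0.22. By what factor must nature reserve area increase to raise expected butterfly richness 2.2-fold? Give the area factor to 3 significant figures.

36.0

(A₂/A₁)^0.22 = 2.2, so A₂/A₁ = 2.2^(1/0.22) = 2.2^4.545
ln(A₂/A₁) = ln 2.2 / 0.22 = 0.7885 / 0.22 = 3.5839
A₂/A₁ = e^3.5839 ≈ 36.01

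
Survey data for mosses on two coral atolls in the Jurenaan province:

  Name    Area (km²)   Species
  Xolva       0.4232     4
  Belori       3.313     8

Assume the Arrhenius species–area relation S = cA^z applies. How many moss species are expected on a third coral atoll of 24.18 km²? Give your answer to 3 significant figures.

15.6

z = ln(8/4) / ln(3.313/0.4232) = 0.6931 / 2.0578 = 0.3368
c = 4 / 0.4232^0.3368 = 4 / 0.7485 = 5.344
S₃ = 5.344 × 24.18^0.3368 = 5.344 × 2.924 ≈ 15.63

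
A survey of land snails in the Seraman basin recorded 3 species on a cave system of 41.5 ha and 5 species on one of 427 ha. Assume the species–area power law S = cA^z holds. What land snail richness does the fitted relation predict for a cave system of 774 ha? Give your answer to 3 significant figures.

z = ln(5/3) / ln(427/41.5) = 0.5108 / 2.3311 = 0.2191
c = 3 / 41.5^0.2191 = 3 / 2.262 = 1.326
S₃ = 1.326 × 774^0.2191 = 1.326 × 4.296 ≈ 5.696

5.70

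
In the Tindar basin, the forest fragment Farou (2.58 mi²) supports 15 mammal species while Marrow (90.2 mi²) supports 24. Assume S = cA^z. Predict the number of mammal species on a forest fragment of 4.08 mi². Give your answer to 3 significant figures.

z = ln(24/15) / ln(90.2/2.58) = 0.4700 / 3.5542 = 0.1322
c = 15 / 2.58^0.1322 = 15 / 1.134 = 13.23
S₃ = 13.23 × 4.08^0.1322 = 13.23 × 1.204 ≈ 15.94

15.9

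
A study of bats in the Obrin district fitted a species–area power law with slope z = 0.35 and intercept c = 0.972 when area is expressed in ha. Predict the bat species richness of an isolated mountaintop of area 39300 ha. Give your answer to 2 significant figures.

S = 0.972 × 39300^0.35
ln S = ln 0.972 + 0.35 × ln 39300 = -0.0284 + 0.35 × 10.5790 = 3.6742
S = e^3.6742 ≈ 39.42

39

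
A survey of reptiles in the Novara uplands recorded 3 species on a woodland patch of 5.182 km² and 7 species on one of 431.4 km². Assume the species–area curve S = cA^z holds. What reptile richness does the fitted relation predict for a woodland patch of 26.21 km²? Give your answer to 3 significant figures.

z = ln(7/3) / ln(431.4/5.182) = 0.8473 / 4.4218 = 0.1916
c = 3 / 5.182^0.1916 = 3 / 1.371 = 2.189
S₃ = 2.189 × 26.21^0.1916 = 2.189 × 1.87 ≈ 4.093

4.09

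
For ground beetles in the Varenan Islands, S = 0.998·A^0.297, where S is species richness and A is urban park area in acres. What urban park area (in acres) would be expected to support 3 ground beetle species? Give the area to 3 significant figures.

40.7 acres

3 = 0.998 × A^0.297  ⇒  A^0.297 = 3/0.998 = 3.006
ln A = ln(3.006) / 0.297 = 1.1006 / 0.297 = 3.7058
A = e^3.7058 ≈ 40.68 acres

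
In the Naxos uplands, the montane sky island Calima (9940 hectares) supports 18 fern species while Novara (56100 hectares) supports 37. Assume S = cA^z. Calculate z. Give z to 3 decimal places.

0.416

Taking logs: ln S = ln c + z ln A, so z = (ln S₂ − ln S₁)/(ln A₂ − ln A₁).
z = ln(37/18) / ln(56100/9940) = ln(2.056) / ln(5.644) = 0.7205 / 1.7306 = 0.4164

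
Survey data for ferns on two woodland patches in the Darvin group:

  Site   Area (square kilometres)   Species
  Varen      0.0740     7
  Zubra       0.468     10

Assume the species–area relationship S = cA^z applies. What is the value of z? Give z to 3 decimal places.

0.193

Taking logs: ln S = ln c + z ln A, so z = (ln S₂ − ln S₁)/(ln A₂ − ln A₁).
z = ln(10/7) / ln(0.468/0.074) = ln(1.429) / ln(6.324) = 0.3567 / 1.8444 = 0.1934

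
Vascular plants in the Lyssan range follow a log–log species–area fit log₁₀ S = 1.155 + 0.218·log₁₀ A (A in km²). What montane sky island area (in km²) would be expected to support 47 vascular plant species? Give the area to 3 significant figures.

236 km²

47 = 14.29 × A^0.218  ⇒  A^0.218 = 47/14.29 = 3.289
ln A = ln(3.289) / 0.218 = 1.1907 / 0.218 = 5.4618
A = e^5.4618 ≈ 235.5 km²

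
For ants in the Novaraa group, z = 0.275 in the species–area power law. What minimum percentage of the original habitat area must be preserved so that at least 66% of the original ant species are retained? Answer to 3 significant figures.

Need (A_new/A_old)^0.275 = 0.66, so A_new/A_old = 0.66^(1/0.275) = 0.66^3.636
ln(A_new/A_old) = ln 0.66 / 0.275 = -0.4155 / 0.275 = -1.5110
A_new/A_old = e^-1.5110 ≈ 0.2207

22.1%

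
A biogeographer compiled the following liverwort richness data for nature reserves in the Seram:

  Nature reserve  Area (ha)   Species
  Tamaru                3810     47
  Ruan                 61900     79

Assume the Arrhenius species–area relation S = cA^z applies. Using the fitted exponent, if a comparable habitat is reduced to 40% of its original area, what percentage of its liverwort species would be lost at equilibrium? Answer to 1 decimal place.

z = ln(79/47) / ln(61900/3810) = 0.5193 / 2.7879 = 0.1863
S_new/S_old = (A_new/A_old)^z = 0.4^0.1863 = exp(0.1863 × -0.9163) = 0.8431
Fraction lost = 1 − 0.8431 = 0.1569

15.7%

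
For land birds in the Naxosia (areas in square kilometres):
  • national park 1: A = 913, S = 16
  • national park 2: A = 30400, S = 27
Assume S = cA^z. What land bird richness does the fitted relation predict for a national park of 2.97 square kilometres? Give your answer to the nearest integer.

7

z = ln(27/16) / ln(30400/913) = 0.5232 / 3.5055 = 0.1493
c = 16 / 913^0.1493 = 16 / 2.766 = 5.784
S₃ = 5.784 × 2.97^0.1493 = 5.784 × 1.176 ≈ 6.804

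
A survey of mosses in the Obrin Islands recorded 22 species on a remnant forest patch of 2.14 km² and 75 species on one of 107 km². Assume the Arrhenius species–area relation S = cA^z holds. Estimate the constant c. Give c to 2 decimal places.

17.33

z = ln(S₂/S₁) / ln(A₂/A₁) = ln(75/22) / ln(107/2.14) = 1.2264 / 3.9120 = 0.3135
c = S₁ / A₁^z = 22 / 2.14^0.3135 = 22 / 1.269 = 17.33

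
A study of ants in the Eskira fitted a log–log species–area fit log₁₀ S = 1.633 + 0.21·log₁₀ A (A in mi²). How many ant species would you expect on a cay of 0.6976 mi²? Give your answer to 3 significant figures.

39.8

S = 42.95 × 0.6976^0.21
ln S = ln 42.95 + 0.21 × ln 0.6976 = 3.7601 + 0.21 × -0.3601 = 3.6845
S = e^3.6845 ≈ 39.83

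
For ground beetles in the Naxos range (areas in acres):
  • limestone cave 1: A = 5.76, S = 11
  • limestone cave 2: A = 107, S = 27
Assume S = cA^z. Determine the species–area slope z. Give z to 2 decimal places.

0.31

Taking logs: ln S = ln c + z ln A, so z = (ln S₂ − ln S₁)/(ln A₂ − ln A₁).
z = ln(27/11) / ln(107/5.76) = ln(2.455) / ln(18.58) = 0.8979 / 2.9219 = 0.3073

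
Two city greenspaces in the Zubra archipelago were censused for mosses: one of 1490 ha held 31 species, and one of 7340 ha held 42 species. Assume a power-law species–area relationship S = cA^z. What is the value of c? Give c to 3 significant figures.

z = ln(S₂/S₁) / ln(A₂/A₁) = ln(42/31) / ln(7340/1490) = 0.3037 / 1.5946 = 0.1904
c = S₁ / A₁^z = 31 / 1490^0.1904 = 31 / 4.021 = 7.71

7.71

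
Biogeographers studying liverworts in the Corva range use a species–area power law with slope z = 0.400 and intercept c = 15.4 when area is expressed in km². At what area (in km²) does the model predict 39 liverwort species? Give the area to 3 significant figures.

10.2 km²

39 = 15.4 × A^0.4  ⇒  A^0.4 = 39/15.4 = 2.532
ln A = ln(2.532) / 0.4 = 0.9292 / 0.4 = 2.3230
A = e^2.3230 ≈ 10.21 km²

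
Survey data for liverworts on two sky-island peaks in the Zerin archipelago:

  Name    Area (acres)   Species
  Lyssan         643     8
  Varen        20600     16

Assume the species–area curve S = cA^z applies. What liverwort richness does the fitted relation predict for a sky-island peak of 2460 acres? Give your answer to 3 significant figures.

10.5

z = ln(16/8) / ln(20600/643) = 0.6931 / 3.4669 = 0.1999
c = 8 / 643^0.1999 = 8 / 3.643 = 2.196
S₃ = 2.196 × 2460^0.1999 = 2.196 × 4.764 ≈ 10.46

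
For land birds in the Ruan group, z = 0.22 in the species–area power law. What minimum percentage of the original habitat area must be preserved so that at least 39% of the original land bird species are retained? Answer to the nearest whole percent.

1%

Need (A_new/A_old)^0.22 = 0.39, so A_new/A_old = 0.39^(1/0.22) = 0.39^4.545
ln(A_new/A_old) = ln 0.39 / 0.22 = -0.9416 / 0.22 = -4.2800
A_new/A_old = e^-4.2800 ≈ 0.01384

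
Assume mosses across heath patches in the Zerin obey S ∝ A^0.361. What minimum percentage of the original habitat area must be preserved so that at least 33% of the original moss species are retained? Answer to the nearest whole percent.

Need (A_new/A_old)^0.361 = 0.33, so A_new/A_old = 0.33^(1/0.361) = 0.33^2.77
ln(A_new/A_old) = ln 0.33 / 0.361 = -1.1087 / 0.361 = -3.0711
A_new/A_old = e^-3.0711 ≈ 0.04637

5%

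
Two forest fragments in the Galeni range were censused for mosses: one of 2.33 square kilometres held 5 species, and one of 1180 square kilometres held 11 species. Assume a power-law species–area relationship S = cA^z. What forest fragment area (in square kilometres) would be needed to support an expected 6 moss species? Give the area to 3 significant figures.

9.83 square kilometres

z = ln(11/5) / ln(1180/2.33) = 0.7885 / 6.2274 = 0.1266
c = 5 / 2.33^0.1266 = 5 / 1.113 = 4.492
A = (6/4.492)^(1/0.1266) ⇒ ln A = ln(1.336)/0.1266 = 2.2859
A = e^2.2859 ≈ 9.834 square kilometres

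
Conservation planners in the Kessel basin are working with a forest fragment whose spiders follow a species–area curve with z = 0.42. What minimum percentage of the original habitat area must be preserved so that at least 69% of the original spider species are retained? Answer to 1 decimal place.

41.3%

Need (A_new/A_old)^0.42 = 0.69, so A_new/A_old = 0.69^(1/0.42) = 0.69^2.381
ln(A_new/A_old) = ln 0.69 / 0.42 = -0.3711 / 0.42 = -0.8835
A_new/A_old = e^-0.8835 ≈ 0.4133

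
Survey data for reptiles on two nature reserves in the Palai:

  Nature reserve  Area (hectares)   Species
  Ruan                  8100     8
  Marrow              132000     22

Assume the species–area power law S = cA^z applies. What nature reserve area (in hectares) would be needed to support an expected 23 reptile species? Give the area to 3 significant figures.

z = ln(22/8) / ln(132000/8100) = 1.0116 / 2.7909 = 0.3625
c = 8 / 8100^0.3625 = 8 / 26.1 = 0.3065
A = (23/0.3065)^(1/0.3625) ⇒ ln A = ln(75.04)/0.3625 = 11.9132
A = e^11.9132 ≈ 149223 hectares

149000 hectares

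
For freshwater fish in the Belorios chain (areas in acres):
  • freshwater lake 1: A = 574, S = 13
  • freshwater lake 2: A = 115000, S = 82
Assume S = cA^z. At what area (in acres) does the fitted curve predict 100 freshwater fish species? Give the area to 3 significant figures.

z = ln(82/13) / ln(115000/574) = 1.8418 / 5.3001 = 0.3475
c = 13 / 574^0.3475 = 13 / 9.093 = 1.43
A = (100/1.43)^(1/0.3475) ⇒ ln A = ln(69.95)/0.3475 = 12.2238
A = e^12.2238 ≈ 203571 acres

204000 acres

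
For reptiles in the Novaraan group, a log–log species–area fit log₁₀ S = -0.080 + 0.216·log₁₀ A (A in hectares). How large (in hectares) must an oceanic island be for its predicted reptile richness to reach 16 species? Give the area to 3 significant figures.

16 = 0.8318 × A^0.216  ⇒  A^0.216 = 16/0.8318 = 19.24
ln A = ln(19.24) / 0.216 = 2.9568 / 0.216 = 13.6889
A = e^13.6889 ≈ 881049 hectares

881000 hectares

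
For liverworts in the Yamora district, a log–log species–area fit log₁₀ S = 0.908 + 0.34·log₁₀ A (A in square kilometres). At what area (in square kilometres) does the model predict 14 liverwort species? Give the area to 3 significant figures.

5.02 square kilometres

14 = 8.091 × A^0.34  ⇒  A^0.34 = 14/8.091 = 1.73
ln A = ln(1.73) / 0.34 = 0.5483 / 0.34 = 1.6127
A = e^1.6127 ≈ 5.016 square kilometres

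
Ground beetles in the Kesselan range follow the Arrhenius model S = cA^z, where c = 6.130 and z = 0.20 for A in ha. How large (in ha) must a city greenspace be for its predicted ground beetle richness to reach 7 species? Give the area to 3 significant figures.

7 = 6.13 × A^0.2  ⇒  A^0.2 = 7/6.13 = 1.142
ln A = ln(1.142) / 0.2 = 0.1327 / 0.2 = 0.6636
A = e^0.6636 ≈ 1.942 ha

1.94 ha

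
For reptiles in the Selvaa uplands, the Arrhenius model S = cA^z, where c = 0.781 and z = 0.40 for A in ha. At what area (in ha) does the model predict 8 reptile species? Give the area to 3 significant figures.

8 = 0.781 × A^0.4  ⇒  A^0.4 = 8/0.781 = 10.24
ln A = ln(10.24) / 0.4 = 2.3266 / 0.4 = 5.8166
A = e^5.8166 ≈ 335.8 ha

336 ha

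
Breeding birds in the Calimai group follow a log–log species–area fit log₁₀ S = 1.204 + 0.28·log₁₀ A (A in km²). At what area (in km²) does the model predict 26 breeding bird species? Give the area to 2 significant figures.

26 = 16 × A^0.28  ⇒  A^0.28 = 26/16 = 1.625
ln A = ln(1.625) / 0.28 = 0.4858 / 0.28 = 1.7349
A = e^1.7349 ≈ 5.669 km²

5.7 km²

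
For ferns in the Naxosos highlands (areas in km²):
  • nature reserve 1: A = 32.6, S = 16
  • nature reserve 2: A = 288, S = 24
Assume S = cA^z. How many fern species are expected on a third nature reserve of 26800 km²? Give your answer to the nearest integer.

z = ln(24/16) / ln(288/32.6) = 0.4055 / 2.1786 = 0.1861
c = 16 / 32.6^0.1861 = 16 / 1.913 = 8.366
S₃ = 8.366 × 26800^0.1861 = 8.366 × 6.67 ≈ 55.8

56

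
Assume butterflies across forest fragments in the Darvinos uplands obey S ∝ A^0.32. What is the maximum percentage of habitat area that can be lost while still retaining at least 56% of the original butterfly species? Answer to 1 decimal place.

83.7%

Need (A_new/A_old)^0.32 = 0.56, so A_new/A_old = 0.56^(1/0.32) = 0.56^3.125
ln(A_new/A_old) = ln 0.56 / 0.32 = -0.5798 / 0.32 = -1.8119
A_new/A_old = e^-1.8119 ≈ 0.1633
Fraction that can be lost = 1 − 0.1633 = 0.8367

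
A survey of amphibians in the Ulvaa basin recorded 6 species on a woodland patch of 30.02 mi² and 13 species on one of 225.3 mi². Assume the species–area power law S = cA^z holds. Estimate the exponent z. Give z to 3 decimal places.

Taking logs: ln S = ln c + z ln A, so z = (ln S₂ − ln S₁)/(ln A₂ − ln A₁).
z = ln(13/6) / ln(225.3/30.02) = ln(2.167) / ln(7.505) = 0.7732 / 2.0156 = 0.3836

0.384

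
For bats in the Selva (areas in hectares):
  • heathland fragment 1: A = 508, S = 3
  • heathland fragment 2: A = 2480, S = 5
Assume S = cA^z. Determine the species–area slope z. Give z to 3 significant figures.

0.322

Taking logs: ln S = ln c + z ln A, so z = (ln S₂ − ln S₁)/(ln A₂ − ln A₁).
z = ln(5/3) / ln(2480/508) = ln(1.667) / ln(4.882) = 0.5108 / 1.5855 = 0.3222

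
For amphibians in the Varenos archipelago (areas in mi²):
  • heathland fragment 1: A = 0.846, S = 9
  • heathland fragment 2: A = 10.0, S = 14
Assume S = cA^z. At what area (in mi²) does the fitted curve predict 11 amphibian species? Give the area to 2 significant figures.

z = ln(14/9) / ln(10/0.846) = 0.4418 / 2.4698 = 0.1789
c = 9 / 0.846^0.1789 = 9 / 0.9705 = 9.273
A = (11/9.273)^(1/0.1789) ⇒ ln A = ln(1.186)/0.1789 = 0.9545
A = e^0.9545 ≈ 2.597 mi²

2.6 mi²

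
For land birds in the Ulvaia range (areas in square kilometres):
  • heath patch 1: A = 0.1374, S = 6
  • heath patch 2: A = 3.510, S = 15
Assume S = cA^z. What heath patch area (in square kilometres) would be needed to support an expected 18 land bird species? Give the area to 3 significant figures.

6.69 square kilometres

z = ln(15/6) / ln(3.51/0.1374) = 0.9163 / 3.2405 = 0.2828
c = 6 / 0.1374^0.2828 = 6 / 0.5705 = 10.52
A = (18/10.52)^(1/0.2828) ⇒ ln A = ln(1.711)/0.2828 = 1.9004
A = e^1.9004 ≈ 6.689 square kilometres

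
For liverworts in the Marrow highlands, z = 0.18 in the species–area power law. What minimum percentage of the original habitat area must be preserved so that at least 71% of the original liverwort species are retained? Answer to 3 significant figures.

Need (A_new/A_old)^0.18 = 0.71, so A_new/A_old = 0.71^(1/0.18) = 0.71^5.556
ln(A_new/A_old) = ln 0.71 / 0.18 = -0.3425 / 0.18 = -1.9027
A_new/A_old = e^-1.9027 ≈ 0.1492

14.9%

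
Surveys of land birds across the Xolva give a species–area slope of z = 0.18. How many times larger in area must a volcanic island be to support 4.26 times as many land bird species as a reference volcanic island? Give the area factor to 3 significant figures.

3140

(A₂/A₁)^0.18 = 4.26, so A₂/A₁ = 4.26^(1/0.18) = 4.26^5.556
ln(A₂/A₁) = ln 4.26 / 0.18 = 1.4493 / 0.18 = 8.0515
A₂/A₁ = e^8.0515 ≈ 3138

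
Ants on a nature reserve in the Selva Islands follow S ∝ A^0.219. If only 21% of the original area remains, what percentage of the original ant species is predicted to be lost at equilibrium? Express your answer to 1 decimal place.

S_new/S_old = (A_new/A_old)^z = 0.21^0.219
= exp(0.219 × ln 0.21) = exp(0.219 × -1.5606) = exp(-0.3418) ≈ 0.7105
Fraction lost = 1 − 0.7105 = 0.2895

28.9%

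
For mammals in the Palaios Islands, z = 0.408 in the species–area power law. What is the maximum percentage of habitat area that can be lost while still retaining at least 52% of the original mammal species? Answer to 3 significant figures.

Need (A_new/A_old)^0.408 = 0.52, so A_new/A_old = 0.52^(1/0.408) = 0.52^2.451
ln(A_new/A_old) = ln 0.52 / 0.408 = -0.6539 / 0.408 = -1.6028
A_new/A_old = e^-1.6028 ≈ 0.2013
Fraction that can be lost = 1 − 0.2013 = 0.7987

79.9%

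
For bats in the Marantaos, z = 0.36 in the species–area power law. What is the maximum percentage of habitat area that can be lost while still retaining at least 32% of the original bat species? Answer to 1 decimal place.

Need (A_new/A_old)^0.36 = 0.32, so A_new/A_old = 0.32^(1/0.36) = 0.32^2.778
ln(A_new/A_old) = ln 0.32 / 0.36 = -1.1394 / 0.36 = -3.1651
A_new/A_old = e^-3.1651 ≈ 0.04221
Fraction that can be lost = 1 − 0.04221 = 0.9578

95.8%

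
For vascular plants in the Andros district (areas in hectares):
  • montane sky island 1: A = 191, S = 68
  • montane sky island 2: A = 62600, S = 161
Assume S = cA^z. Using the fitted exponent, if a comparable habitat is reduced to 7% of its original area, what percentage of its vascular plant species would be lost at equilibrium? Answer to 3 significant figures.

z = ln(161/68) / ln(62600/191) = 0.8619 / 5.7922 = 0.1488
S_new/S_old = (A_new/A_old)^z = 0.07^0.1488 = exp(0.1488 × -2.6593) = 0.6732
Fraction lost = 1 − 0.6732 = 0.3268

32.7%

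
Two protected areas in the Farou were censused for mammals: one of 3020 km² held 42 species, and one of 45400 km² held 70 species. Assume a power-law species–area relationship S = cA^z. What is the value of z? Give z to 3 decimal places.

Taking logs: ln S = ln c + z ln A, so z = (ln S₂ − ln S₁)/(ln A₂ − ln A₁).
z = ln(70/42) / ln(45400/3020) = ln(1.667) / ln(15.03) = 0.5108 / 2.7103 = 0.1885

0.188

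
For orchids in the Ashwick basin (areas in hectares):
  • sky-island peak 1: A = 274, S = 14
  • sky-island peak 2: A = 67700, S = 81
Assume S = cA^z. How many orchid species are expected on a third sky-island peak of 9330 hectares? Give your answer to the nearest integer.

43

z = ln(81/14) / ln(67700/274) = 1.7554 / 5.5097 = 0.3186
c = 14 / 274^0.3186 = 14 / 5.98 = 2.341
S₃ = 2.341 × 9330^0.3186 = 2.341 × 18.4 ≈ 43.08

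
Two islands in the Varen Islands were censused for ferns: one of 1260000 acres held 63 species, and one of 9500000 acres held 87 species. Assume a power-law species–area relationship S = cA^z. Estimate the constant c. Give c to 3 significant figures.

6.68

z = ln(S₂/S₁) / ln(A₂/A₁) = ln(87/63) / ln(9500000/1260000) = 0.3228 / 2.0202 = 0.1598
c = S₁ / A₁^z = 63 / 1260000^0.1598 = 63 / 9.434 = 6.678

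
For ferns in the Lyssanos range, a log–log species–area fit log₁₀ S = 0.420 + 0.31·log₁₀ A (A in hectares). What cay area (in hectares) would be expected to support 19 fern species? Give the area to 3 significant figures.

19 = 2.63 × A^0.31  ⇒  A^0.31 = 19/2.63 = 7.224
ln A = ln(7.224) / 0.31 = 1.9774 / 0.31 = 6.3786
A = e^6.3786 ≈ 589.1 hectares

589 hectares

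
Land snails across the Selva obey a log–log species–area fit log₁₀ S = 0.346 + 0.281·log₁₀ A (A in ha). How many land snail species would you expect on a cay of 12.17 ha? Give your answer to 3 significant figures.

S = 2.218 × 12.17^0.281 = 2.218 × 2.018 ≈ 4.477

4.48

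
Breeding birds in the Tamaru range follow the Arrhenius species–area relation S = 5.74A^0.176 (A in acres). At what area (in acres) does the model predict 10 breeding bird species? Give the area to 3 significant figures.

10 = 5.74 × A^0.176  ⇒  A^0.176 = 10/5.74 = 1.742
ln A = ln(1.742) / 0.176 = 0.5551 / 0.176 = 3.1541
A = e^3.1541 ≈ 23.43 acres

23.4 acres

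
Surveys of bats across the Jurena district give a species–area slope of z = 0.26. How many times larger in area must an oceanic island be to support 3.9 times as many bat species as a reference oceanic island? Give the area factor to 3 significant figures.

188

(A₂/A₁)^0.26 = 3.9, so A₂/A₁ = 3.9^(1/0.26) = 3.9^3.846
ln(A₂/A₁) = ln 3.9 / 0.26 = 1.3610 / 0.26 = 5.2345
A₂/A₁ = e^5.2345 ≈ 187.6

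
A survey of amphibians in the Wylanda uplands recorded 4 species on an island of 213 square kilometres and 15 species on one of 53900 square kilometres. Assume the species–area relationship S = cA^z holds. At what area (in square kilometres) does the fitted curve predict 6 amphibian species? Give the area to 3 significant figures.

z = ln(15/4) / ln(53900/213) = 1.3218 / 5.5336 = 0.2389
c = 4 / 213^0.2389 = 4 / 3.599 = 1.111
A = (6/1.111)^(1/0.2389) ⇒ ln A = ln(5.398)/0.2389 = 7.0588
A = e^7.0588 ≈ 1163 square kilometres

1160 square kilometres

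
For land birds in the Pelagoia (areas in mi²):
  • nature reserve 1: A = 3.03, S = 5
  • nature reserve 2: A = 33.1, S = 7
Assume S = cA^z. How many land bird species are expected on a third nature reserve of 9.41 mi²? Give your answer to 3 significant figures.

z = ln(7/5) / ln(33.1/3.03) = 0.3365 / 2.3910 = 0.1407
c = 5 / 3.03^0.1407 = 5 / 1.169 = 4.278
S₃ = 4.278 × 9.41^0.1407 = 4.278 × 1.371 ≈ 5.864

5.86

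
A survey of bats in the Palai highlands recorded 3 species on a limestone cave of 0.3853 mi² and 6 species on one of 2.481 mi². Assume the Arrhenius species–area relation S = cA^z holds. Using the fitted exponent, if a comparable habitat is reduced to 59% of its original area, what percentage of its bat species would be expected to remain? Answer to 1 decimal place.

82.2%

z = ln(6/3) / ln(2.481/0.3853) = 0.6931 / 1.8624 = 0.3722
S_new/S_old = (A_new/A_old)^z = 0.59^0.3722 = exp(0.3722 × -0.5276) = 0.8217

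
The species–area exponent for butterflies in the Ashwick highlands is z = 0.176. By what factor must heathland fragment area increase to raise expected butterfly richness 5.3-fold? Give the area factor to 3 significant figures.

(A₂/A₁)^0.176 = 5.3, so A₂/A₁ = 5.3^(1/0.176) = 5.3^5.682
ln(A₂/A₁) = ln 5.3 / 0.176 = 1.6677 / 0.176 = 9.4756
A₂/A₁ = e^9.4756 ≈ 13038

13000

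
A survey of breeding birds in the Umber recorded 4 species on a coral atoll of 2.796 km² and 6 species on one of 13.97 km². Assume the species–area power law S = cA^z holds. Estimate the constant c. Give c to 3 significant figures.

3.09

z = ln(S₂/S₁) / ln(A₂/A₁) = ln(6/4) / ln(13.97/2.796) = 0.4055 / 1.6087 = 0.2520
c = S₁ / A₁^z = 4 / 2.796^0.2520 = 4 / 1.296 = 3.087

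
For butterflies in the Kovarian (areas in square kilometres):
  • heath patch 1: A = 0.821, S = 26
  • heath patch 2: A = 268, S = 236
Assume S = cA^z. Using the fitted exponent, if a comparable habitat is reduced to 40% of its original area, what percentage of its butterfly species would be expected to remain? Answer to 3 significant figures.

z = ln(236/26) / ln(268/0.821) = 2.2057 / 5.7882 = 0.3811
S_new/S_old = (A_new/A_old)^z = 0.4^0.3811 = exp(0.3811 × -0.9163) = 0.7053

70.5%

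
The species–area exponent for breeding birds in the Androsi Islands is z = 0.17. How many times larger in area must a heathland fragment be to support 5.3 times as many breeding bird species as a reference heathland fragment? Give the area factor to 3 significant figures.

(A₂/A₁)^0.17 = 5.3, so A₂/A₁ = 5.3^(1/0.17) = 5.3^5.882
ln(A₂/A₁) = ln 5.3 / 0.17 = 1.6677 / 0.17 = 9.8100
A₂/A₁ = e^9.8100 ≈ 18216

18200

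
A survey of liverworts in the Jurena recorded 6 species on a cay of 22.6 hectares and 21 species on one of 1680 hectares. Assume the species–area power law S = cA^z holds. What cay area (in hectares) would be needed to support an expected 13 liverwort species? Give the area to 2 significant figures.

z = ln(21/6) / ln(1680/22.6) = 1.2528 / 4.3086 = 0.2908
c = 6 / 22.6^0.2908 = 6 / 2.476 = 2.423
A = (13/2.423)^(1/0.2908) ⇒ ln A = ln(5.364)/0.2908 = 5.7772
A = e^5.7772 ≈ 322.8 hectares

320 hectares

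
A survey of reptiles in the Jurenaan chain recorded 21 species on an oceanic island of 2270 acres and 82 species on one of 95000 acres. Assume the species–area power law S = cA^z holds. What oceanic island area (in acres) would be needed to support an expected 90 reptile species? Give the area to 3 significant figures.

z = ln(82/21) / ln(95000/2270) = 1.3622 / 3.7341 = 0.3648
c = 21 / 2270^0.3648 = 21 / 16.76 = 1.253
A = (90/1.253)^(1/0.3648) ⇒ ln A = ln(71.83)/0.3648 = 11.7168
A = e^11.7168 ≈ 122616 acres

123000 acres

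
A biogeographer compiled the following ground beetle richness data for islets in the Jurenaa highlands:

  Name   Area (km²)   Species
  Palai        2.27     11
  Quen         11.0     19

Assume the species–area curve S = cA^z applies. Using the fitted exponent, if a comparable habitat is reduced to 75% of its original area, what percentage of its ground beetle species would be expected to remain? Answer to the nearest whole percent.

z = ln(19/11) / ln(11/2.27) = 0.5465 / 1.5781 = 0.3463
S_new/S_old = (A_new/A_old)^z = 0.75^0.3463 = exp(0.3463 × -0.2877) = 0.9052

91%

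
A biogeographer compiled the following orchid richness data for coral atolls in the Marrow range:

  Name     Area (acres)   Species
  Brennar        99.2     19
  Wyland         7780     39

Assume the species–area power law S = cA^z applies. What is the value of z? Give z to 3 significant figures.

Taking logs: ln S = ln c + z ln A, so z = (ln S₂ − ln S₁)/(ln A₂ − ln A₁).
z = ln(39/19) / ln(7780/99.2) = ln(2.053) / ln(78.43) = 0.7191 / 4.3622 = 0.1649

0.165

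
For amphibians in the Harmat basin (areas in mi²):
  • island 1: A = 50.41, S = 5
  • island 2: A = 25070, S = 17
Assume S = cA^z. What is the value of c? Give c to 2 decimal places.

z = ln(S₂/S₁) / ln(A₂/A₁) = ln(17/5) / ln(25070/50.41) = 1.2238 / 6.2092 = 0.1971
c = S₁ / A₁^z = 5 / 50.41^0.1971 = 5 / 2.165 = 2.309

2.31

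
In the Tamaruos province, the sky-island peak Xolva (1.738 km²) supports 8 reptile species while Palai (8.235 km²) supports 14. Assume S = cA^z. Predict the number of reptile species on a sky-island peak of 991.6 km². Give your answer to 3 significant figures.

78.5

z = ln(14/8) / ln(8.235/1.738) = 0.5596 / 1.5557 = 0.3597
c = 8 / 1.738^0.3597 = 8 / 1.22 = 6.557
S₃ = 6.557 × 991.6^0.3597 = 6.557 × 11.96 ≈ 78.45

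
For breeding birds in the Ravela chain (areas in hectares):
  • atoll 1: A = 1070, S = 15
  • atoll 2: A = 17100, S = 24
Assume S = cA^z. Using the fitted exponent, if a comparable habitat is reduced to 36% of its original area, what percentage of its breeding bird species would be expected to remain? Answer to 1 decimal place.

z = ln(24/15) / ln(17100/1070) = 0.4700 / 2.7714 = 0.1696
S_new/S_old = (A_new/A_old)^z = 0.36^0.1696 = exp(0.1696 × -1.0217) = 0.8409

84.1%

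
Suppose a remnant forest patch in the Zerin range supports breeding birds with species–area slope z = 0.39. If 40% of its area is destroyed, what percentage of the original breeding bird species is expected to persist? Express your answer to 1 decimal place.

81.9%

S_new/S_old = (A_new/A_old)^z = 0.6^0.39
= exp(0.39 × ln 0.6) = exp(0.39 × -0.5108) = exp(-0.1992) ≈ 0.8194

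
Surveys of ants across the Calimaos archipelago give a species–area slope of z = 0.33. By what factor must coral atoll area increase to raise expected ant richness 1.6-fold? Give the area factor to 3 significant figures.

4.15

(A₂/A₁)^0.33 = 1.6, so A₂/A₁ = 1.6^(1/0.33) = 1.6^3.03
ln(A₂/A₁) = ln 1.6 / 0.33 = 0.4700 / 0.33 = 1.4243
A₂/A₁ = e^1.4243 ≈ 4.155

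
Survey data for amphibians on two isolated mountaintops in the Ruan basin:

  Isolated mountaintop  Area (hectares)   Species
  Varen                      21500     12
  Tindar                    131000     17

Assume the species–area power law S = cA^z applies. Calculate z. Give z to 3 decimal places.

Taking logs: ln S = ln c + z ln A, so z = (ln S₂ − ln S₁)/(ln A₂ − ln A₁).
z = ln(17/12) / ln(131000/21500) = ln(1.417) / ln(6.093) = 0.3483 / 1.8071 = 0.1927

0.193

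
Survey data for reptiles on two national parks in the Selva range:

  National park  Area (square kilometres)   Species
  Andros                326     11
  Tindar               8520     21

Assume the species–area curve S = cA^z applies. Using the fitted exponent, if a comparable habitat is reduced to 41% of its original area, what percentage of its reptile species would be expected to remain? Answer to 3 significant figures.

83.8%

z = ln(21/11) / ln(8520/326) = 0.6466 / 3.2633 = 0.1982
S_new/S_old = (A_new/A_old)^z = 0.41^0.1982 = exp(0.1982 × -0.8916) = 0.8381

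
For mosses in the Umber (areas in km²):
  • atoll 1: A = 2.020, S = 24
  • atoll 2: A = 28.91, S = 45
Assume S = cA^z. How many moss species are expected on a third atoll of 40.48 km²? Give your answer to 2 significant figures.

z = ln(45/24) / ln(28.91/2.02) = 0.6286 / 2.6611 = 0.2362
c = 24 / 2.02^0.2362 = 24 / 1.181 = 20.33
S₃ = 20.33 × 40.48^0.2362 = 20.33 × 2.397 ≈ 48.72

49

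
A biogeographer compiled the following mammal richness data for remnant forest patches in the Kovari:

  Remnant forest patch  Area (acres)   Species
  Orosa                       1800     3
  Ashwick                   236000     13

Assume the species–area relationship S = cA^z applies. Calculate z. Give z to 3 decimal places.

Taking logs: ln S = ln c + z ln A, so z = (ln S₂ − ln S₁)/(ln A₂ − ln A₁).
z = ln(13/3) / ln(236000/1800) = ln(4.333) / ln(131.1) = 1.4663 / 4.8760 = 0.3007

0.301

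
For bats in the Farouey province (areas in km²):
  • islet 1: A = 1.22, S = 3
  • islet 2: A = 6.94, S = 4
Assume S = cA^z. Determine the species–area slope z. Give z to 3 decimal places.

Taking logs: ln S = ln c + z ln A, so z = (ln S₂ − ln S₁)/(ln A₂ − ln A₁).
z = ln(4/3) / ln(6.94/1.22) = ln(1.333) / ln(5.689) = 0.2877 / 1.7385 = 0.1655

0.165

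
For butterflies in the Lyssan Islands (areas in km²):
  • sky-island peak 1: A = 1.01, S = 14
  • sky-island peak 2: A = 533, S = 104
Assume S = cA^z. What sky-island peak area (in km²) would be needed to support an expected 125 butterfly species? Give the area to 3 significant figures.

z = ln(104/14) / ln(533/1.01) = 2.0053 / 6.2686 = 0.3199
c = 14 / 1.01^0.3199 = 14 / 1.003 = 13.96
A = (125/13.96)^(1/0.3199) ⇒ ln A = ln(8.957)/0.3199 = 6.8535
A = e^6.8535 ≈ 947.1 km²

947 km²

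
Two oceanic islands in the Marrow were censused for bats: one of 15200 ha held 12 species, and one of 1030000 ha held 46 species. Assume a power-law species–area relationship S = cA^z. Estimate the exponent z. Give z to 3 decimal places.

0.319

Taking logs: ln S = ln c + z ln A, so z = (ln S₂ − ln S₁)/(ln A₂ − ln A₁).
z = ln(46/12) / ln(1030000/15200) = ln(3.833) / ln(67.76) = 1.3437 / 4.2160 = 0.3187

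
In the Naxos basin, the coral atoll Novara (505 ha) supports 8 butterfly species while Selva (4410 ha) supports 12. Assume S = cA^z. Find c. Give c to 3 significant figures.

z = ln(S₂/S₁) / ln(A₂/A₁) = ln(12/8) / ln(4410/505) = 0.4055 / 2.1671 = 0.1871
c = S₁ / A₁^z = 8 / 505^0.1871 = 8 / 3.205 = 2.496

2.50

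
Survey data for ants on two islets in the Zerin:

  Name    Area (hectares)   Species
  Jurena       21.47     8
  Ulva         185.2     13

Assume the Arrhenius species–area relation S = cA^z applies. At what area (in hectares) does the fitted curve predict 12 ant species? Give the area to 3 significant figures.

130 hectares

z = ln(13/8) / ln(185.2/21.47) = 0.4855 / 2.1548 = 0.2253
c = 8 / 21.47^0.2253 = 8 / 1.996 = 4.009
A = (12/4.009)^(1/0.2253) ⇒ ln A = ln(2.993)/0.2253 = 4.8662
A = e^4.8662 ≈ 129.8 hectares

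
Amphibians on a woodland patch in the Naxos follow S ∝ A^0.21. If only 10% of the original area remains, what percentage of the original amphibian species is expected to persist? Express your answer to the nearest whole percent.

62%

S_new/S_old = (A_new/A_old)^z = 0.1^0.21
= exp(0.21 × ln 0.1) = exp(0.21 × -2.3026) = exp(-0.4835) ≈ 0.6166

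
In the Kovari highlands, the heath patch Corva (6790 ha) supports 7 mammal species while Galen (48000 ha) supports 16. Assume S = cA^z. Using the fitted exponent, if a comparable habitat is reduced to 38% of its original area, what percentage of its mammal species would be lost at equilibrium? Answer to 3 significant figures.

z = ln(16/7) / ln(48000/6790) = 0.8267 / 1.9558 = 0.4227
S_new/S_old = (A_new/A_old)^z = 0.38^0.4227 = exp(0.4227 × -0.9676) = 0.6643
Fraction lost = 1 − 0.6643 = 0.3357

33.6%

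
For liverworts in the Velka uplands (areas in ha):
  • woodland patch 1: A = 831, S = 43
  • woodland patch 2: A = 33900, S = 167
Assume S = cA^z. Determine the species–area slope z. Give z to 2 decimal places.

Taking logs: ln S = ln c + z ln A, so z = (ln S₂ − ln S₁)/(ln A₂ − ln A₁).
z = ln(167/43) / ln(33900/831) = ln(3.884) / ln(40.79) = 1.3568 / 3.7085 = 0.3659

0.37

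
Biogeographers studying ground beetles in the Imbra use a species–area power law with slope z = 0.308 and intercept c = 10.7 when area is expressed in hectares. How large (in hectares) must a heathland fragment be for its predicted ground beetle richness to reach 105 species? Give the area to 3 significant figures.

1660 hectares

105 = 10.7 × A^0.308  ⇒  A^0.308 = 105/10.7 = 9.813
ln A = ln(9.813) / 0.308 = 2.2837 / 0.308 = 7.4147
A = e^7.4147 ≈ 1660 hectares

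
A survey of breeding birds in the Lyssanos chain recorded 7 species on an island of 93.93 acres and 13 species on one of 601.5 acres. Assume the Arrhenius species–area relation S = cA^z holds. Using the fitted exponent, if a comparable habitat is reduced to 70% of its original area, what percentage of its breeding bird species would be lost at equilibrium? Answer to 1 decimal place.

z = ln(13/7) / ln(601.5/93.93) = 0.6190 / 1.8569 = 0.3334
S_new/S_old = (A_new/A_old)^z = 0.7^0.3334 = exp(0.3334 × -0.3567) = 0.8879
Fraction lost = 1 − 0.8879 = 0.1121

11.2%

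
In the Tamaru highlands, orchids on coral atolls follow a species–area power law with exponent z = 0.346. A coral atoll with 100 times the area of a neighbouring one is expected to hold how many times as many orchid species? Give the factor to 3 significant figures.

4.92

S₂/S₁ = (A₂/A₁)^z = 100^0.346
ln(S₂/S₁) = 0.346 × ln 100 = 0.346 × 4.6052 = 1.5934
S₂/S₁ = e^1.5934 ≈ 4.92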